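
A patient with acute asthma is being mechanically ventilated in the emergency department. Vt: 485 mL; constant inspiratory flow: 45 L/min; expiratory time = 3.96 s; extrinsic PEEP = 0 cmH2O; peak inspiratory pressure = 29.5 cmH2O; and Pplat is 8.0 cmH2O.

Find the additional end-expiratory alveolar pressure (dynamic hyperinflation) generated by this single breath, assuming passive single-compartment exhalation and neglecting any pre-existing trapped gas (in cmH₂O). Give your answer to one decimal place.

Flow: 45 L/min ÷ 60 = 0.75 L/s.
R = (PIP − Pplat)/V̇ = (29.5 − 8.0) / 0.75 = 21.5/0.75 = 28.667 cmH2O·s/L.
C = Vt/(Pplat − PEEP) = 485.0 / (8.0 − 0) = 485.0/8.0 = 60.625 mL/cmH2O.
τ = R × C = 28.667 × 0.06063 L/cmH2O = 1.738 s.
Fraction remaining = e^(−Te/τ) = e^(−3.96/1.738) = 0.1024; trapped volume = 485.0 × 0.1024 = 49.664 mL.
Additional alveolar pressure from trapping ≈ V_trapped / C = 49.664 / 60.625 = 0.8192 cmH2O.

0.8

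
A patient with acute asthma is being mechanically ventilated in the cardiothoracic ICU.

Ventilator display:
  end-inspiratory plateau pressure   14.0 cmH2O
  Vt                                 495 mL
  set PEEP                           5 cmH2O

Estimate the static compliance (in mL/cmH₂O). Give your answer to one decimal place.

55.0

Cstat = Vt / (Pplat − PEEP) = 495 / (14.0 − 5) = 495 / 9.0 = 55.0 mL/cmH2O.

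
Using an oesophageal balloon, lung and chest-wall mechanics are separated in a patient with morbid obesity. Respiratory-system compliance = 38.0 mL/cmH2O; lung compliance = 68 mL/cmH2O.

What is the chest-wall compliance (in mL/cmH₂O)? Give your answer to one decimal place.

1/Ccw = 1/Crs − 1/CL.
1/Ccw = 1/38.0 − 1/68 = 0.01161.
Ccw = 86.133 mL/cmH2O.

86.1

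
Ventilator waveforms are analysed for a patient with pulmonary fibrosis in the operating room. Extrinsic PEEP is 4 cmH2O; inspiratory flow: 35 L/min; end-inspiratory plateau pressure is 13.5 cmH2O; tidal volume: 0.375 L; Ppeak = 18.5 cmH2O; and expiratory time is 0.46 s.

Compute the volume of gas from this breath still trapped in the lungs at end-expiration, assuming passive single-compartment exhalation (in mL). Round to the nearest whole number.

Flow: 35 L/min ÷ 60 = 0.5833 L/s.
R = (PIP − Pplat)/V̇ = (18.5 − 13.5) / 0.5833 = 5.0/0.5833 = 8.572 cmH2O·s/L.
C = Vt/(Pplat − PEEP) = 375.0 / (13.5 − 4) = 375.0/9.5 = 39.474 mL/cmH2O.
τ = R × C = 8.572 × 0.03947 L/cmH2O = 0.3383 s.
Fraction remaining = e^(−Te/τ) = e^(−0.46/0.3383) = 0.2567.
Trapped volume = 375.0 × 0.2567 = 96.263 mL.

96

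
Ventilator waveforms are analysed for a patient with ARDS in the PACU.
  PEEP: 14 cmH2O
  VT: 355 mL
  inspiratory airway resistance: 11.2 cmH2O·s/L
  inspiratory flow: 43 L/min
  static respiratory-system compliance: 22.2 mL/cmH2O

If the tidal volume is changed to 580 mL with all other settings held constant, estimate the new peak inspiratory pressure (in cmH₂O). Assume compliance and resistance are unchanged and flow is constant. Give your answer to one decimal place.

Flow: 43 L/min ÷ 60 = 0.7167 L/s.
PIP = Vt/C + R·V̇ + PEEP (constant-flow equation of motion).
Only the elastic term changes: ΔPIP = ΔVt / C = (580 − 355) / 22.2 = 10.135 cmH2O.
Original PIP = 355/22.2 + 11.2×0.7167 + 14 = 38.018 cmH2O; new PIP = 38.018 + (10.135) = 48.153 cmH2O.

48.2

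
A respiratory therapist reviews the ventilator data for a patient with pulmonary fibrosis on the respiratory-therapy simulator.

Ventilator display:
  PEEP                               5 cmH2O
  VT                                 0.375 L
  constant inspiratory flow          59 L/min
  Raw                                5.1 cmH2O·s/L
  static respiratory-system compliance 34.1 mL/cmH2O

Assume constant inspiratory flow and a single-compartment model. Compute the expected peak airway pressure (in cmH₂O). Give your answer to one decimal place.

21.0

Flow: 59 L/min ÷ 60 = 0.9833 L/s.
Equation of motion (constant flow): PIP = Vt/C + R·V̇ + PEEP.
PIP = 375/34.1 + 5.1×0.9833 + 5 = 10.997 + 5.015 + 5 = 21.012 cmH2O.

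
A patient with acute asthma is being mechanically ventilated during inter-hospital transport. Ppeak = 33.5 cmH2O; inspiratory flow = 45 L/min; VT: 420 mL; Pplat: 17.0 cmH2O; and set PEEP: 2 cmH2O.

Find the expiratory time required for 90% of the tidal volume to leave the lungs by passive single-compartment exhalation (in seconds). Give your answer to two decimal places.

Flow: 45 L/min ÷ 60 = 0.75 L/s.
R = (PIP − Pplat)/V̇ = (33.5 − 17.0) / 0.75 = 16.5/0.75 = 22.0 cmH2O·s/L.
C = Vt/(Pplat − PEEP) = 420.0 / (17.0 − 2) = 420.0/15.0 = 28.0 mL/cmH2O.
τ = R × C = 22.0 × 0.028 L/cmH2O = 0.616 s.
t = −τ·ln(1 − 0.90) = −0.616·ln(0.1) = 1.418 s.

1.42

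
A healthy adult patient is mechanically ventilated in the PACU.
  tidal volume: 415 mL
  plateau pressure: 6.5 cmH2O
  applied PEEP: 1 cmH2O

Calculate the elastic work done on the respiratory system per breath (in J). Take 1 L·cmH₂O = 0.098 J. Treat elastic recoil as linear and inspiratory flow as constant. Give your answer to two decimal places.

Elastic work ≈ ½ × (Pplat − PEEP) × Vt = 0.5 × (6.5 − 1) × 0.415 L = 0.5 × 5.5 × 0.415 = 1.141 L·cmH2O.
× 0.098 J/(L·cmH2O) → 0.1118 J.

0.11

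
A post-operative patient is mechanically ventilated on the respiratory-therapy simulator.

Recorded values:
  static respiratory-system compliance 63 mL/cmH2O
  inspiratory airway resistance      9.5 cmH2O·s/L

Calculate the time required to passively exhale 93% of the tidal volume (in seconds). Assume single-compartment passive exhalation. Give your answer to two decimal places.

1.59

τ = R × C = 9.5 × 63 mL/cmH2O = 9.5 × 0.063 L/cmH2O = 0.5985 s.
Exhaled fraction f = 1 − e^(−t/τ) → t = −τ·ln(1 − f) = −0.5985·ln(0.07) = 1.592 s.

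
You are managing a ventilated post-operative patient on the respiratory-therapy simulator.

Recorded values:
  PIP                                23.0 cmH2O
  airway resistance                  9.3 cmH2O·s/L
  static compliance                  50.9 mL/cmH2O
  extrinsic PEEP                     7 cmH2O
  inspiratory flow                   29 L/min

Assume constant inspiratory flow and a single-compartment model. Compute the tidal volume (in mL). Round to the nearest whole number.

Flow: 29 L/min ÷ 60 = 0.4833 L/s.
Equation of motion (constant flow): PIP = Vt/C + R·V̇ + PEEP.
Vt/C = PIP − R·V̇ − PEEP = 23.0 − 4.495 − 7 = 11.505 cmH2O.
Vt = C × 11.505 = 50.9 × 11.505 = 585.6 mL.

586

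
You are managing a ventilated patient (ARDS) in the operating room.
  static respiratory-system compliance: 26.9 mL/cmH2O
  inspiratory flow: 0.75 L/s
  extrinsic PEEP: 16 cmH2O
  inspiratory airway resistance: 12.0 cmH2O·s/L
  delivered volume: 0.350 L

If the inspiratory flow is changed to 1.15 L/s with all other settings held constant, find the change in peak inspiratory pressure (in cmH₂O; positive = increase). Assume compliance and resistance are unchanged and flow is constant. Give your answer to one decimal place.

PIP = Vt/C + R·V̇ + PEEP (constant-flow equation of motion).
Only the resistive term changes: ΔPIP = R × ΔV̇ = 12.0 × (1.15 − 0.75) = 12.0 × 0.4 = 4.8 cmH2O.

4.8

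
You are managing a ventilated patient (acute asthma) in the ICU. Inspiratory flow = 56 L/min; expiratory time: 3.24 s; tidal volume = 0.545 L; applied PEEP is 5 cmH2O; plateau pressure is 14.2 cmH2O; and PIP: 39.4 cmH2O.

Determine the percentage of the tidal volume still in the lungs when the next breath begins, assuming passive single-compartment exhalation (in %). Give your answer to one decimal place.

Flow: 56 L/min ÷ 60 = 0.9333 L/s.
R = (PIP − Pplat)/V̇ = (39.4 − 14.2) / 0.9333 = 25.2/0.9333 = 27.001 cmH2O·s/L.
C = Vt/(Pplat − PEEP) = 545.0 / (14.2 − 5) = 545.0/9.2 = 59.239 mL/cmH2O.
τ = R × C = 27.001 × 0.05924 L/cmH2O = 1.6 s.
Fraction remaining at end-expiration = e^(−Te/τ) = e^(−3.24/1.6) = 0.132 → 13.2%.

13.2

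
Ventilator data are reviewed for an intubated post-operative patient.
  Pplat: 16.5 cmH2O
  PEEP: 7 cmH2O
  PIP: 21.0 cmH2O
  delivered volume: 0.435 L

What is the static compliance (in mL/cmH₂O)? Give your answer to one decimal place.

45.8

Cstat = Vt / (Pplat − PEEP) = 435 / (16.5 − 7) = 435 / 9.5 = 45.789 mL/cmH2O.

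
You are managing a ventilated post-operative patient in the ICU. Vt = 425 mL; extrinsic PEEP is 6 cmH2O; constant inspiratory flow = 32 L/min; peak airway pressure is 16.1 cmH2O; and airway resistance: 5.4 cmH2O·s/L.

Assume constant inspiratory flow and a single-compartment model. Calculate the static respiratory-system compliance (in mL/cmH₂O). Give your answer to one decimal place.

Flow: 32 L/min ÷ 60 = 0.5333 L/s.
Equation of motion (constant flow): PIP = Vt/C + R·V̇ + PEEP.
Vt/C = PIP − R·V̇ − PEEP = 16.1 − 5.4×0.5333 − 6 = 16.1 − 2.88 − 6 = 7.22 cmH2O.
C = Vt / 7.22 = 425 / 7.22 = 58.864 mL/cmH2O.

58.9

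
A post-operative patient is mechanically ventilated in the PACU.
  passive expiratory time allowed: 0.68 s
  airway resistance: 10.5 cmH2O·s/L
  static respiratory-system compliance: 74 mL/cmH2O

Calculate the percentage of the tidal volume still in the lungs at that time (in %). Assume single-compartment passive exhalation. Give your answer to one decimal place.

41.7

τ = R × C = 10.5 × 74 mL/cmH2O = 10.5 × 0.074 L/cmH2O = 0.777 s.
Passive exhalation: V(t)/V₀ = e^(−t/τ) = e^(−0.68/0.777) = 0.4168.
Fraction remaining = 0.4168 → 41.68%.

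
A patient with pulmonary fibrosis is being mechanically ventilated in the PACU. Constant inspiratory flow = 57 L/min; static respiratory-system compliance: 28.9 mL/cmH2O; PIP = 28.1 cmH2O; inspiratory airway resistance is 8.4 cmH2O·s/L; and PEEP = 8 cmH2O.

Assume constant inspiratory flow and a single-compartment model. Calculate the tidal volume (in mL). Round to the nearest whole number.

350

Flow: 57 L/min ÷ 60 = 0.95 L/s.
Equation of motion (constant flow): PIP = Vt/C + R·V̇ + PEEP.
Vt/C = PIP − R·V̇ − PEEP = 28.1 − 7.98 − 8 = 12.12 cmH2O.
Vt = C × 12.12 = 28.9 × 12.12 = 350.27 mL.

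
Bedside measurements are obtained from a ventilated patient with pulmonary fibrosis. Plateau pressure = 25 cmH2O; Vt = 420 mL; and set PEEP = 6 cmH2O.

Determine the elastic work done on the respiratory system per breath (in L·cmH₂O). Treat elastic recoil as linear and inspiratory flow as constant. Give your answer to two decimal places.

3.99

Elastic work ≈ ½ × (Pplat − PEEP) × Vt = 0.5 × (25 − 6) × 0.420 L = 0.5 × 19.0 × 0.420 = 3.99 L·cmH2O.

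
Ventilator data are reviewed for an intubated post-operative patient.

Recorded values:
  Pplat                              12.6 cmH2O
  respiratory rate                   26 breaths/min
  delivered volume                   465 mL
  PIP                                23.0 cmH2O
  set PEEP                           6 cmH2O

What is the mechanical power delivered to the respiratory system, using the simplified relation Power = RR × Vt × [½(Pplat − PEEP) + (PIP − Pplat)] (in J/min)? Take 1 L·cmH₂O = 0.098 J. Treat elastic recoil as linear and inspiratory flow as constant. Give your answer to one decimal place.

Per-breath work = Vt × [½(Pplat−PEEP) + (PIP−Pplat)] = 0.465 × [0.5×6.6 + 10.4] = 0.465 × 13.7 = 6.371 L·cmH2O.
Power = 26 × 6.371 = 165.65 L·cmH2O/min.
× 0.098 J/(L·cmH2O) → 16.234 J/min.

16.2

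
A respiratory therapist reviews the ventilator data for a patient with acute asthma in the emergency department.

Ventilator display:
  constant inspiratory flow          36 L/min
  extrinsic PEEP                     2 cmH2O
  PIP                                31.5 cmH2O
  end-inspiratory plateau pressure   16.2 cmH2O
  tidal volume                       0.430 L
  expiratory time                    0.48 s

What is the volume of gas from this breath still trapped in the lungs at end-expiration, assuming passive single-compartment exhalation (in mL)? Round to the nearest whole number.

Flow: 36 L/min ÷ 60 = 0.6 L/s.
R = (PIP − Pplat)/V̇ = (31.5 − 16.2) / 0.6 = 15.3/0.6 = 25.5 cmH2O·s/L.
C = Vt/(Pplat − PEEP) = 430.0 / (16.2 − 2) = 430.0/14.2 = 30.282 mL/cmH2O.
τ = R × C = 25.5 × 0.03028 L/cmH2O = 0.7721 s.
Fraction remaining = e^(−Te/τ) = e^(−0.48/0.7721) = 0.537.
Trapped volume = 430.0 × 0.537 = 230.91 mL.

231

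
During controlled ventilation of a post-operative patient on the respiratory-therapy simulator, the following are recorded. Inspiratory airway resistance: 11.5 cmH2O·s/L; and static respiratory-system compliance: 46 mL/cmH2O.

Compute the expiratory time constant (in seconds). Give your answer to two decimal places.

τ = R × C = 11.5 × 46 mL/cmH2O = 11.5 × 0.046 L/cmH2O = 0.529 s.

0.53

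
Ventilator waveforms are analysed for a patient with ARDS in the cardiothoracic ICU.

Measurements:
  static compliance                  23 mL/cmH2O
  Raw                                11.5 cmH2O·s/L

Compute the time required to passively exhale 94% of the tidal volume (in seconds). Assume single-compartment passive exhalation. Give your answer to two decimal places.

0.74

τ = R × C = 11.5 × 23 mL/cmH2O = 11.5 × 0.023 L/cmH2O = 0.2645 s.
Exhaled fraction f = 1 − e^(−t/τ) → t = −τ·ln(1 − f) = −0.2645·ln(0.06) = 0.7441 s.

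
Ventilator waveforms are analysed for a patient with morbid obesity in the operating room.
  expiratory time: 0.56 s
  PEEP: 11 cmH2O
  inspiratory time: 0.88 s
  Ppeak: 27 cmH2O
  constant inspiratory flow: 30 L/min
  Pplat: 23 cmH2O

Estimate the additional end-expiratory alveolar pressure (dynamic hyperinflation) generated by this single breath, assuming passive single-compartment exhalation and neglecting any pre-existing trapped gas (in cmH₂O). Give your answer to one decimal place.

1.8

Flow: 30 L/min ÷ 60 = 0.5 L/s.
Vt = flow × Ti = 0.5 L/s × 0.88 s × 1000 mL/L = 440.0 mL.
R = (PIP − Pplat)/V̇ = (27 − 23) / 0.5 = 4.0/0.5 = 8.0 cmH2O·s/L.
C = Vt/(Pplat − PEEP) = 440.0 / (23 − 11) = 440.0/12.0 = 36.667 mL/cmH2O.
τ = R × C = 8.0 × 0.03667 L/cmH2O = 0.2934 s.
Fraction remaining = e^(−Te/τ) = e^(−0.56/0.2934) = 0.1483; trapped volume = 440.0 × 0.1483 = 65.252 mL.
Additional alveolar pressure from trapping ≈ V_trapped / C = 65.252 / 36.667 = 1.78 cmH2O.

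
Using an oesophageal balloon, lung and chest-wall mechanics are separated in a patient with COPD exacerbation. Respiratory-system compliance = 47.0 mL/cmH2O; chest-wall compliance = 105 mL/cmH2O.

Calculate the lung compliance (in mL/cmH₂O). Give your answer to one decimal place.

1/CL = 1/Crs − 1/Ccw.
1/CL = 1/47.0 − 1/105 = 0.01175.
CL = 85.106 mL/cmH2O.

85.1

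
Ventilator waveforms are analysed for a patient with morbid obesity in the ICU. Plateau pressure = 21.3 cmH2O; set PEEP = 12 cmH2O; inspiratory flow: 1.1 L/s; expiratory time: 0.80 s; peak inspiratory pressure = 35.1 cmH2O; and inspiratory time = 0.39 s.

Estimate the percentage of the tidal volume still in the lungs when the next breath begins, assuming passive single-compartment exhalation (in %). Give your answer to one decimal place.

Vt = flow × Ti = 1.1 L/s × 0.39 s × 1000 mL/L = 429.0 mL.
R = (PIP − Pplat)/V̇ = (35.1 − 21.3) / 1.1 = 13.8/1.1 = 12.545 cmH2O·s/L.
C = Vt/(Pplat − PEEP) = 429.0 / (21.3 − 12) = 429.0/9.3 = 46.129 mL/cmH2O.
τ = R × C = 12.545 × 0.04613 L/cmH2O = 0.5787 s.
Fraction remaining at end-expiration = e^(−Te/τ) = e^(−0.80/0.5787) = 0.251 → 25.1%.

25.1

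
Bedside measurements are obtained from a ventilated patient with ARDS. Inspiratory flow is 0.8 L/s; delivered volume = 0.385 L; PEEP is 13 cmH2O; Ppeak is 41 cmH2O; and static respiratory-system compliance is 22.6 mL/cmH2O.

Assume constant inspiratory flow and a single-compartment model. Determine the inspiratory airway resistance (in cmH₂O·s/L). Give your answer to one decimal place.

13.7

Equation of motion (constant flow): PIP = Vt/C + R·V̇ + PEEP.
R·V̇ = PIP − Vt/C − PEEP = 41 − 385/22.6 − 13 = 41 − 17.035 − 13 = 10.965 cmH2O.
R = 10.965 / 0.8 = 13.706 cmH2O·s/L.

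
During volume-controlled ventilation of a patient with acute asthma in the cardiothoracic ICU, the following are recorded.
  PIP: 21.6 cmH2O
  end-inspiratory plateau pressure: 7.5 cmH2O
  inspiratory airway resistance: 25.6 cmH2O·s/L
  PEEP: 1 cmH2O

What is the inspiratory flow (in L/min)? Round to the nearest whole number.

flow = (PIP − Pplat) / Raw = (21.6 − 7.5) / 25.6 = 0.5508 L/s × 60 = 33.048 L/min.

33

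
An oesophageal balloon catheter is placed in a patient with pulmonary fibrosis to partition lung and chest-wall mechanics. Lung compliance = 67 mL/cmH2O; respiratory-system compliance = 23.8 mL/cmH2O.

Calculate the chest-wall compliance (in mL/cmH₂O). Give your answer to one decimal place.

36.9

1/Ccw = 1/Crs − 1/CL.
1/Ccw = 1/23.8 − 1/67 = 0.02709.
Ccw = 36.914 mL/cmH2O.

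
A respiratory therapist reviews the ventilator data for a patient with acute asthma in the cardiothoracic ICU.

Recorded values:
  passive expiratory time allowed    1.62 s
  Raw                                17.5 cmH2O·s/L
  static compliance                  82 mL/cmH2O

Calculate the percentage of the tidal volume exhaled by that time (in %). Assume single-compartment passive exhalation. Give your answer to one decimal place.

67.7

τ = R × C = 17.5 × 82 mL/cmH2O = 17.5 × 0.082 L/cmH2O = 1.435 s.
Passive exhalation: V(t)/V₀ = e^(−t/τ) = e^(−1.62/1.435) = 0.3234.
Fraction exhaled = 1 − 0.3234 = 0.6766 → 67.66%.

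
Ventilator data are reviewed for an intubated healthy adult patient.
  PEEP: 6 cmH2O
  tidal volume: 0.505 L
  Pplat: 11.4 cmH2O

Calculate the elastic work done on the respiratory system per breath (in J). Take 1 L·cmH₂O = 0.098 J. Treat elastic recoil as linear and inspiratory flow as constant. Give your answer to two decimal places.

Elastic work ≈ ½ × (Pplat − PEEP) × Vt = 0.5 × (11.4 − 6) × 0.505 L = 0.5 × 5.4 × 0.505 = 1.364 L·cmH2O.
× 0.098 J/(L·cmH2O) → 0.1337 J.

0.13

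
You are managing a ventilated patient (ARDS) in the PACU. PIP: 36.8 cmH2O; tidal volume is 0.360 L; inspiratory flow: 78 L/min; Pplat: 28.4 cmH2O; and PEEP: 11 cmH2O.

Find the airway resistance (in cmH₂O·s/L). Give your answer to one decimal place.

Flow: 78 L/min ÷ 60 = 1.3 L/s.
Raw = (PIP − Pplat) / flow = (36.8 − 28.4) / 1.3 = 8.4 / 1.3 = 6.462 cmH2O·s/L.

6.5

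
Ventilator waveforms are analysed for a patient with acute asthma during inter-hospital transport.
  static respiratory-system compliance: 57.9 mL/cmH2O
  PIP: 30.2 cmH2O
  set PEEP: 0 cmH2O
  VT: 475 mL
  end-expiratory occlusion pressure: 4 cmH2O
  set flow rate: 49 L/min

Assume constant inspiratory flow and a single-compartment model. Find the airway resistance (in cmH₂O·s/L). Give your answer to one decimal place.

22.0

Flow: 49 L/min ÷ 60 = 0.8167 L/s.
Total PEEP = 4 cmH2O (set 0 + intrinsic 4); this is the baseline alveolar pressure.
Equation of motion (constant flow): PIP = Vt/C + R·V̇ + PEEP.
R·V̇ = PIP − Vt/C − PEEP = 30.2 − 475/57.9 − 4 = 30.2 − 8.204 − 4 = 17.996 cmH2O.
R = 17.996 / 0.8167 = 22.035 cmH2O·s/L.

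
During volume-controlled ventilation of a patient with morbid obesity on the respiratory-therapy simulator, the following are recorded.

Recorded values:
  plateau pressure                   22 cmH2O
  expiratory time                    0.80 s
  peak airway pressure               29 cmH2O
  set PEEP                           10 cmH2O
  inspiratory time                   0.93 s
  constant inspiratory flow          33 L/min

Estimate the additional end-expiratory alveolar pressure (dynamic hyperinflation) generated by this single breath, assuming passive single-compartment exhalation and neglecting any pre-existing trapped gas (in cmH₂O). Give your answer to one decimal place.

Flow: 33 L/min ÷ 60 = 0.55 L/s.
Vt = flow × Ti = 0.55 L/s × 0.93 s × 1000 mL/L = 511.5 mL.
R = (PIP − Pplat)/V̇ = (29 − 22) / 0.55 = 7.0/0.55 = 12.727 cmH2O·s/L.
C = Vt/(Pplat − PEEP) = 511.5 / (22 − 10) = 511.5/12.0 = 42.625 mL/cmH2O.
τ = R × C = 12.727 × 0.04263 L/cmH2O = 0.5426 s.
Fraction remaining = e^(−Te/τ) = e^(−0.80/0.5426) = 0.2289; trapped volume = 511.5 × 0.2289 = 117.08 mL.
Additional alveolar pressure from trapping ≈ V_trapped / C = 117.08 / 42.625 = 2.747 cmH2O.

2.7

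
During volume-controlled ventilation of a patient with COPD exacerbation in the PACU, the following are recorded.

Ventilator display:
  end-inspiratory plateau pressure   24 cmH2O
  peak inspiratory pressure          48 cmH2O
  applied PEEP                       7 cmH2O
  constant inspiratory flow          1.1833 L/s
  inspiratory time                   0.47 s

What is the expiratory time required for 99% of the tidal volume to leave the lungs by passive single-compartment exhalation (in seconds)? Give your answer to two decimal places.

3.06

Vt = flow × Ti = 1.1833 L/s × 0.47 s × 1000 mL/L = 556.15 mL.
R = (PIP − Pplat)/V̇ = (48 − 24) / 1.1833 = 24.0/1.1833 = 20.282 cmH2O·s/L.
C = Vt/(Pplat − PEEP) = 556.15 / (24 − 7) = 556.15/17.0 = 32.715 mL/cmH2O.
τ = R × C = 20.282 × 0.03272 L/cmH2O = 0.6636 s.
t = −τ·ln(1 − 0.99) = −0.6636·ln(0.01) = 3.056 s.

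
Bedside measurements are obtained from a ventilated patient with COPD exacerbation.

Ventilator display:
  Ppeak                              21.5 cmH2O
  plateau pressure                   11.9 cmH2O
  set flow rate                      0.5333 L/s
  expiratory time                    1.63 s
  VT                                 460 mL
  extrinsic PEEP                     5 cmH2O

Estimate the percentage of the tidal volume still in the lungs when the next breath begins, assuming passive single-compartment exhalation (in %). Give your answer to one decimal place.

25.7

R = (PIP − Pplat)/V̇ = (21.5 − 11.9) / 0.5333 = 9.6/0.5333 = 18.001 cmH2O·s/L.
C = Vt/(Pplat − PEEP) = 460.0 / (11.9 − 5) = 460.0/6.9 = 66.667 mL/cmH2O.
τ = R × C = 18.001 × 0.06667 L/cmH2O = 1.2 s.
Fraction remaining at end-expiration = e^(−Te/τ) = e^(−1.63/1.2) = 0.2571 → 25.71%.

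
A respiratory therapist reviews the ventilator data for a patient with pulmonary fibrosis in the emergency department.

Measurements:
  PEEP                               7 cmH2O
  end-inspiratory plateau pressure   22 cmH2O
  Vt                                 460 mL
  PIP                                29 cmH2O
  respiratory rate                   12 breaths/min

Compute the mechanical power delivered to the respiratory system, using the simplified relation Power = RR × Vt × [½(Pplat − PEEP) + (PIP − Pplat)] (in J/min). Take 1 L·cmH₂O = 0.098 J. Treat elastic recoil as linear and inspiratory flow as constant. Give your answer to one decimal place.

7.8

Per-breath work = Vt × [½(Pplat−PEEP) + (PIP−Pplat)] = 0.460 × [0.5×15.0 + 7.0] = 0.460 × 14.5 = 6.67 L·cmH2O.
Power = 12 × 6.67 = 80.04 L·cmH2O/min.
× 0.098 J/(L·cmH2O) → 7.844 J/min.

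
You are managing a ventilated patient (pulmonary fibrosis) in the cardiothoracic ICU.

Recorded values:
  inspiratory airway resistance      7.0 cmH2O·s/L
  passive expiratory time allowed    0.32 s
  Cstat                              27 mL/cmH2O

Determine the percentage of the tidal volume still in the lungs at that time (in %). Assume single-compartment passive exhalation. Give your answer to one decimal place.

τ = R × C = 7.0 × 27 mL/cmH2O = 7.0 × 0.027 L/cmH2O = 0.189 s.
Passive exhalation: V(t)/V₀ = e^(−t/τ) = e^(−0.32/0.189) = 0.1839.
Fraction remaining = 0.1839 → 18.39%.

18.4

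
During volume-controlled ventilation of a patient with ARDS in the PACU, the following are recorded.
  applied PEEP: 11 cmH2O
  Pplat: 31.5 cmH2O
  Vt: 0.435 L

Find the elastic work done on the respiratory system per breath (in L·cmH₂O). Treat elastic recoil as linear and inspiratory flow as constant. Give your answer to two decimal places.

4.46

Elastic work ≈ ½ × (Pplat − PEEP) × Vt = 0.5 × (31.5 − 11) × 0.435 L = 0.5 × 20.5 × 0.435 = 4.459 L·cmH2O.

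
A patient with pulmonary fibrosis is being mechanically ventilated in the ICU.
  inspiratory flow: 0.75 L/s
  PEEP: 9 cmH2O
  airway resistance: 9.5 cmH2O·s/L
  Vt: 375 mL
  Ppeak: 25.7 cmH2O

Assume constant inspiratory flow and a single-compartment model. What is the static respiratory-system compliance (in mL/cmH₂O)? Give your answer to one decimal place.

39.2

Equation of motion (constant flow): PIP = Vt/C + R·V̇ + PEEP.
Vt/C = PIP − R·V̇ − PEEP = 25.7 − 9.5×0.75 − 9 = 25.7 − 7.125 − 9 = 9.575 cmH2O.
C = Vt / 9.575 = 375 / 9.575 = 39.164 mL/cmH2O.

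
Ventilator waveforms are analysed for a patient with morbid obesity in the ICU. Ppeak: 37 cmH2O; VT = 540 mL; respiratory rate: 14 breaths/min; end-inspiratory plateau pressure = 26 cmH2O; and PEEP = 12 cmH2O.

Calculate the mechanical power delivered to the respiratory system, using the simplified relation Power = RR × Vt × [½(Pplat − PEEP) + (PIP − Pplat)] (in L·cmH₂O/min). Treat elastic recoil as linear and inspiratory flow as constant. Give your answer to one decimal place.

136.1

Per-breath work = Vt × [½(Pplat−PEEP) + (PIP−Pplat)] = 0.540 × [0.5×14.0 + 11.0] = 0.540 × 18.0 = 9.72 L·cmH2O.
Power = 14 × 9.72 = 136.08 L·cmH2O/min.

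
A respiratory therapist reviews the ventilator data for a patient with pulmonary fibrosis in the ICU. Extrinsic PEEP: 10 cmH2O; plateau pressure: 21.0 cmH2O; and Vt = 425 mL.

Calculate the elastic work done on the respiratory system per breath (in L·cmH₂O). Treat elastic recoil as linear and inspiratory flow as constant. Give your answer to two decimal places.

Elastic work ≈ ½ × (Pplat − PEEP) × Vt = 0.5 × (21.0 − 10) × 0.425 L = 0.5 × 11.0 × 0.425 = 2.338 L·cmH2O.

2.34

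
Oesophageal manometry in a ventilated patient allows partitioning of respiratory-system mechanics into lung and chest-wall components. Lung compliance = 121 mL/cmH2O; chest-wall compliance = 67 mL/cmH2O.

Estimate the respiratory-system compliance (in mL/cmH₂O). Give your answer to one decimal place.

43.1

Lung and chest wall are elastances in series: 1/Crs = 1/CL + 1/Ccw.
1/Crs = 1/121 + 1/67 = 0.02319.
Crs = 43.122 mL/cmH2O.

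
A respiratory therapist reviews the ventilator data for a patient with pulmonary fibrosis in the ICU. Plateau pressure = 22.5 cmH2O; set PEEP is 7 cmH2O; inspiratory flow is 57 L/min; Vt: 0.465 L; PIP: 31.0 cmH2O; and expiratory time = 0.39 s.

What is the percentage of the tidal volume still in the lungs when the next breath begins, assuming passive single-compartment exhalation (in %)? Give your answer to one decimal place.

Flow: 57 L/min ÷ 60 = 0.95 L/s.
R = (PIP − Pplat)/V̇ = (31.0 − 22.5) / 0.95 = 8.5/0.95 = 8.947 cmH2O·s/L.
C = Vt/(Pplat − PEEP) = 465.0 / (22.5 − 7) = 465.0/15.5 = 30.0 mL/cmH2O.
τ = R × C = 8.947 × 0.03 L/cmH2O = 0.2684 s.
Fraction remaining at end-expiration = e^(−Te/τ) = e^(−0.39/0.2684) = 0.2339 → 23.39%.

23.4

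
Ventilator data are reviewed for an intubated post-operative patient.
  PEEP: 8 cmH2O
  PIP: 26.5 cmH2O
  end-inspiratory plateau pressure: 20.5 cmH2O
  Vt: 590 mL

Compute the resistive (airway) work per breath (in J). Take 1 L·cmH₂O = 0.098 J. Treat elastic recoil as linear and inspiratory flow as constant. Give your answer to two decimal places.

0.35

With constant inspiratory flow the resistive pressure is constant at PIP − Pplat = 26.5 − 20.5 = 6.0 cmH2O, so resistive work = 6.0 × 0.590 = 3.54 L·cmH2O.
× 0.098 J/(L·cmH2O) → 0.3469 J.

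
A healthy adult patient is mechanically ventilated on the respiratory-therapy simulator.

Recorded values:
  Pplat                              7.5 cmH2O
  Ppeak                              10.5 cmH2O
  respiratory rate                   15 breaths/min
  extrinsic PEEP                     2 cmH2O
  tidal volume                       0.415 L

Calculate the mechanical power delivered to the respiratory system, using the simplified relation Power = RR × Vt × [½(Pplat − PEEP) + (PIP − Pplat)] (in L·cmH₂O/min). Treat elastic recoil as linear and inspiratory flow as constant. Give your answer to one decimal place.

35.8

Per-breath work = Vt × [½(Pplat−PEEP) + (PIP−Pplat)] = 0.415 × [0.5×5.5 + 3.0] = 0.415 × 5.75 = 2.386 L·cmH2O.
Power = 15 × 2.386 = 35.79 L·cmH2O/min.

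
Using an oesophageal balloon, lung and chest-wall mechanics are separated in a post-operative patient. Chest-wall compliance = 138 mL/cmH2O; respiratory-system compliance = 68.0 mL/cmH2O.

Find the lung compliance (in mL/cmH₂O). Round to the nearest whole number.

1/CL = 1/Crs − 1/Ccw.
1/CL = 1/68.0 − 1/138 = 0.00746.
CL = 134.05 mL/cmH2O.

134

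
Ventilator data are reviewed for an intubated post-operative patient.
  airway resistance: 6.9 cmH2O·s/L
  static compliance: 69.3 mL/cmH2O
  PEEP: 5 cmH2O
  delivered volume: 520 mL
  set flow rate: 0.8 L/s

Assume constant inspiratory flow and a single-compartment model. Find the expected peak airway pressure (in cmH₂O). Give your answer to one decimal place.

18.0

Equation of motion (constant flow): PIP = Vt/C + R·V̇ + PEEP.
PIP = 520/69.3 + 6.9×0.8 + 5 = 7.504 + 5.52 + 5 = 18.024 cmH2O.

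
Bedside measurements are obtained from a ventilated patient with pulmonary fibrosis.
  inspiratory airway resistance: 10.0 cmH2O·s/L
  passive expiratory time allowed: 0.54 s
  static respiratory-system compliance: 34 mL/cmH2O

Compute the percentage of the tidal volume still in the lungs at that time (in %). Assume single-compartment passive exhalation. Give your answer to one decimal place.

20.4

τ = R × C = 10.0 × 34 mL/cmH2O = 10.0 × 0.034 L/cmH2O = 0.34 s.
Passive exhalation: V(t)/V₀ = e^(−t/τ) = e^(−0.54/0.34) = 0.2043.
Fraction remaining = 0.2043 → 20.43%.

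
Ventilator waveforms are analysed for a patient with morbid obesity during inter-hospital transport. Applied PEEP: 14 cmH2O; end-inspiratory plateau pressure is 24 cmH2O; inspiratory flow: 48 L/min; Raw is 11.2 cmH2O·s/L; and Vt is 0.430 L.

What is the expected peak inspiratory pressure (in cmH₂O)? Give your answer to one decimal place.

33.0

Flow: 48 L/min ÷ 60 = 0.8 L/s.
PIP = Pplat + Raw × flow = 24 + 11.2 × 0.8 = 24 + 8.96 = 32.96 cmH2O.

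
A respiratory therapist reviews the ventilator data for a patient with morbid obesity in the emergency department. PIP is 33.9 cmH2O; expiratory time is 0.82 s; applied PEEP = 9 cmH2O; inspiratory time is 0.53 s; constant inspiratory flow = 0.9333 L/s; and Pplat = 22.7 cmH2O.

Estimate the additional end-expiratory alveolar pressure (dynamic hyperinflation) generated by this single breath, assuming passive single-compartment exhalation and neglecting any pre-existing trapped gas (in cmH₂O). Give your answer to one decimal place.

Vt = flow × Ti = 0.9333 L/s × 0.53 s × 1000 mL/L = 494.65 mL.
R = (PIP − Pplat)/V̇ = (33.9 − 22.7) / 0.9333 = 11.2/0.9333 = 12.0 cmH2O·s/L.
C = Vt/(Pplat − PEEP) = 494.65 / (22.7 − 9) = 494.65/13.7 = 36.106 mL/cmH2O.
τ = R × C = 12.0 × 0.03611 L/cmH2O = 0.4333 s.
Fraction remaining = e^(−Te/τ) = e^(−0.82/0.4333) = 0.1507; trapped volume = 494.65 × 0.1507 = 74.544 mL.
Additional alveolar pressure from trapping ≈ V_trapped / C = 74.544 / 36.106 = 2.065 cmH2O.

2.1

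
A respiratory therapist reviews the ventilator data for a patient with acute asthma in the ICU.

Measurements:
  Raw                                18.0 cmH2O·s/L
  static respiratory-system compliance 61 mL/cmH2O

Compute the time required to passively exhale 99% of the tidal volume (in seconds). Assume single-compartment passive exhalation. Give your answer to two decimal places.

5.06

τ = R × C = 18.0 × 61 mL/cmH2O = 18.0 × 0.061 L/cmH2O = 1.098 s.
Exhaled fraction f = 1 − e^(−t/τ) → t = −τ·ln(1 − f) = −1.098·ln(0.01) = 5.056 s.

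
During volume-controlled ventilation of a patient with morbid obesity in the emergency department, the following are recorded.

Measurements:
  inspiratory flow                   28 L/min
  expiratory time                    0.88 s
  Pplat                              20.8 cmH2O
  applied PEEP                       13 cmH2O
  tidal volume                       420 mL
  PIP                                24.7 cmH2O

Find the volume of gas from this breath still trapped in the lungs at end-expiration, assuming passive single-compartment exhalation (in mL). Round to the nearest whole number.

59

Flow: 28 L/min ÷ 60 = 0.4667 L/s.
R = (PIP − Pplat)/V̇ = (24.7 − 20.8) / 0.4667 = 3.9/0.4667 = 8.357 cmH2O·s/L.
C = Vt/(Pplat − PEEP) = 420.0 / (20.8 − 13) = 420.0/7.8 = 53.846 mL/cmH2O.
τ = R × C = 8.357 × 0.05385 L/cmH2O = 0.45 s.
Fraction remaining = e^(−Te/τ) = e^(−0.88/0.45) = 0.1415.
Trapped volume = 420.0 × 0.1415 = 59.43 mL.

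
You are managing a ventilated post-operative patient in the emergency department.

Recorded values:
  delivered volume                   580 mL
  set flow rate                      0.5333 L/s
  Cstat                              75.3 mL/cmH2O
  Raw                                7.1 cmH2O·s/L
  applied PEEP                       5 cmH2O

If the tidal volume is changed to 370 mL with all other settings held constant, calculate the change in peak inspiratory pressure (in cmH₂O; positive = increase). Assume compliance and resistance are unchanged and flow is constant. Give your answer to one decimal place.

PIP = Vt/C + R·V̇ + PEEP (constant-flow equation of motion).
Only the elastic term changes: ΔPIP = ΔVt / C = (370 − 580) / 75.3 = -2.789 cmH2O.

-2.8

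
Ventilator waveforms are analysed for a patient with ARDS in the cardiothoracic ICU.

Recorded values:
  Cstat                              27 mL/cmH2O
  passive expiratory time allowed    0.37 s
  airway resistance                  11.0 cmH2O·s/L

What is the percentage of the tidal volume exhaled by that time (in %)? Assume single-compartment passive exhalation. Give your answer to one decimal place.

71.2

τ = R × C = 11.0 × 27 mL/cmH2O = 11.0 × 0.027 L/cmH2O = 0.297 s.
Passive exhalation: V(t)/V₀ = e^(−t/τ) = e^(−0.37/0.297) = 0.2877.
Fraction exhaled = 1 − 0.2877 = 0.7123 → 71.23%.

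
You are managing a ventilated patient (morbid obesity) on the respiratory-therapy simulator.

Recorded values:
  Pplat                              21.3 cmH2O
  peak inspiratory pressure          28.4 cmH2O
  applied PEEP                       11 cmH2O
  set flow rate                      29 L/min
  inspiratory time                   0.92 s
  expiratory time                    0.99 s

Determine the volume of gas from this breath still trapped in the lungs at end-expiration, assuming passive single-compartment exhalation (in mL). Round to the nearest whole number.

Flow: 29 L/min ÷ 60 = 0.4833 L/s.
Vt = flow × Ti = 0.4833 L/s × 0.92 s × 1000 mL/L = 444.64 mL.
R = (PIP − Pplat)/V̇ = (28.4 − 21.3) / 0.4833 = 7.1/0.4833 = 14.691 cmH2O·s/L.
C = Vt/(Pplat − PEEP) = 444.64 / (21.3 − 11) = 444.64/10.3 = 43.169 mL/cmH2O.
τ = R × C = 14.691 × 0.04317 L/cmH2O = 0.6342 s.
Fraction remaining = e^(−Te/τ) = e^(−0.99/0.6342) = 0.2099.
Trapped volume = 444.64 × 0.2099 = 93.33 mL.

93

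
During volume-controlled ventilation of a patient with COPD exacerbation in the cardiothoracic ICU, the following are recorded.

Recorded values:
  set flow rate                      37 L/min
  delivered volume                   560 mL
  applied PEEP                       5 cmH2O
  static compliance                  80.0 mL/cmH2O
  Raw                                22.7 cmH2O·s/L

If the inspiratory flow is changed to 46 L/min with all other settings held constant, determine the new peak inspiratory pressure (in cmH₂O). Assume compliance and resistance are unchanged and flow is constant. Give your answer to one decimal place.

29.4

Flow: 37 L/min ÷ 60 = 0.6167 L/s.
New flow: 46 L/min ÷ 60 = 0.7667 L/s.
PIP = Vt/C + R·V̇ + PEEP (constant-flow equation of motion).
Only the resistive term changes: ΔPIP = R × ΔV̇ = 22.7 × (0.7667 − 0.6167) = 22.7 × 0.15 = 3.405 cmH2O.
Original PIP = 560/80.0 + 22.7×0.6167 + 5 = 25.999 cmH2O; new PIP = 25.999 + (3.405) = 29.404 cmH2O.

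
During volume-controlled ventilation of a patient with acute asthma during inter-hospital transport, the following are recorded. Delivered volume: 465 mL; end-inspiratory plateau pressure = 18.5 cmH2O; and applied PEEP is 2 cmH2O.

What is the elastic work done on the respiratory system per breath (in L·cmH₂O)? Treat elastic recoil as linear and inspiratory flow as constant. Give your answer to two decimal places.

3.84

Elastic work ≈ ½ × (Pplat − PEEP) × Vt = 0.5 × (18.5 − 2) × 0.465 L = 0.5 × 16.5 × 0.465 = 3.836 L·cmH2O.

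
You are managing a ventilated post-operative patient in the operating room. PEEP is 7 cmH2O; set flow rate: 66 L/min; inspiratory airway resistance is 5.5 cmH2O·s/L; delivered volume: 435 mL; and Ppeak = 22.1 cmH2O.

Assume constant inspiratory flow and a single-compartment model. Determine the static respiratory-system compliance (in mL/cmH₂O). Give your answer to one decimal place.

48.1

Flow: 66 L/min ÷ 60 = 1.1 L/s.
Equation of motion (constant flow): PIP = Vt/C + R·V̇ + PEEP.
Vt/C = PIP − R·V̇ − PEEP = 22.1 − 5.5×1.1 − 7 = 22.1 − 6.05 − 7 = 9.05 cmH2O.
C = Vt / 9.05 = 435 / 9.05 = 48.066 mL/cmH2O.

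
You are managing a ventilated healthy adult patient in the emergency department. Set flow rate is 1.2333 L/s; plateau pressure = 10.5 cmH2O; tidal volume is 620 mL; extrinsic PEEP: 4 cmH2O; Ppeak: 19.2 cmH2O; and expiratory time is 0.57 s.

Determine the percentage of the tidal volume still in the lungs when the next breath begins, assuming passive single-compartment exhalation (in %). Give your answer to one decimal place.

42.9

R = (PIP − Pplat)/V̇ = (19.2 − 10.5) / 1.2333 = 8.7/1.2333 = 7.054 cmH2O·s/L.
C = Vt/(Pplat − PEEP) = 620.0 / (10.5 − 4) = 620.0/6.5 = 95.385 mL/cmH2O.
τ = R × C = 7.054 × 0.09539 L/cmH2O = 0.6729 s.
Fraction remaining at end-expiration = e^(−Te/τ) = e^(−0.57/0.6729) = 0.4287 → 42.87%.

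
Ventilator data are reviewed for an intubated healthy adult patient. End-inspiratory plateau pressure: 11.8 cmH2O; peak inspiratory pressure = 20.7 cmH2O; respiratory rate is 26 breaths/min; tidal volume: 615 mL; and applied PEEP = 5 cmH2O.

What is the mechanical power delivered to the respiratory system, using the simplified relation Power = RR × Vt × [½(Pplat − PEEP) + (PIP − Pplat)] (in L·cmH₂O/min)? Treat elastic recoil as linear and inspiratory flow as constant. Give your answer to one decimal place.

196.7

Per-breath work = Vt × [½(Pplat−PEEP) + (PIP−Pplat)] = 0.615 × [0.5×6.8 + 8.9] = 0.615 × 12.3 = 7.565 L·cmH2O.
Power = 26 × 7.565 = 196.69 L·cmH2O/min.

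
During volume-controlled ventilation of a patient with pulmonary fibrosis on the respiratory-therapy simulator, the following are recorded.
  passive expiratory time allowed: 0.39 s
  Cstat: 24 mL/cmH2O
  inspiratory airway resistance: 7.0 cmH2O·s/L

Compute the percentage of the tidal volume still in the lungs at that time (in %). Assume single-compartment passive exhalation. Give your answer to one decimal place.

τ = R × C = 7.0 × 24 mL/cmH2O = 7.0 × 0.024 L/cmH2O = 0.168 s.
Passive exhalation: V(t)/V₀ = e^(−t/τ) = e^(−0.39/0.168) = 0.09813.
Fraction remaining = 0.09813 → 9.813%.

9.8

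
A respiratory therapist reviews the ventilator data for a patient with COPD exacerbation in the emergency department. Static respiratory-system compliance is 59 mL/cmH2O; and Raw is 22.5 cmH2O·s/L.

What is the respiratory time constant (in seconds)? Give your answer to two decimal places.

1.33

τ = R × C = 22.5 × 59 mL/cmH2O = 22.5 × 0.059 L/cmH2O = 1.328 s.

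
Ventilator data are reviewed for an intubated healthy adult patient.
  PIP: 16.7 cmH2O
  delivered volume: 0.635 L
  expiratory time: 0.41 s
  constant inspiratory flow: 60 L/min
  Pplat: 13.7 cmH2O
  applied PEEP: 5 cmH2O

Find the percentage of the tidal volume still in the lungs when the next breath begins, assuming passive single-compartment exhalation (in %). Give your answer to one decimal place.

Flow: 60 L/min ÷ 60 = 1 L/s.
R = (PIP − Pplat)/V̇ = (16.7 − 13.7) / 1 = 3.0/1 = 3.0 cmH2O·s/L.
C = Vt/(Pplat − PEEP) = 635.0 / (13.7 − 5) = 635.0/8.7 = 72.989 mL/cmH2O.
τ = R × C = 3.0 × 0.07299 L/cmH2O = 0.219 s.
Fraction remaining at end-expiration = e^(−Te/τ) = e^(−0.41/0.219) = 0.1538 → 15.38%.

15.4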